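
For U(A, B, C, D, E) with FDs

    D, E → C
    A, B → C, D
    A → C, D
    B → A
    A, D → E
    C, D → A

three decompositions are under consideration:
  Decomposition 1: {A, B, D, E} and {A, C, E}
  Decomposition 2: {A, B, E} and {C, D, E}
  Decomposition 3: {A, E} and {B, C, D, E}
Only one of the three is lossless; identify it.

Decomposition 1: common = {A, E}, closure = {A, C, D, E} → lossless.
Decomposition 2: common = {E}, closure = {E} → lossy.
Decomposition 3: common = {E}, closure = {E} → lossy.

Decomposition 1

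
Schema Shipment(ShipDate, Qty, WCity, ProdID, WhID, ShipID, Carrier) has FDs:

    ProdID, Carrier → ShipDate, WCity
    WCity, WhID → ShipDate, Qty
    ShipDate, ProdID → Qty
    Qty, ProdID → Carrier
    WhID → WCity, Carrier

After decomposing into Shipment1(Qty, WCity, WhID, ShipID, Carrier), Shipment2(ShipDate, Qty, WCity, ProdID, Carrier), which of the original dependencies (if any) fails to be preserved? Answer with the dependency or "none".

Check WCity, WhID → ShipDate, Qty: no single fragment contains all of {ShipDate, Qty, WCity, WhID}, and the restricted closure of {WCity, WhID} across the fragments never reaches {ShipDate, Qty}.
ProdID, Carrier → ShipDate, WCity is preserved.
ShipDate, ProdID → Qty is preserved.
Qty, ProdID → Carrier is preserved.
WhID → WCity, Carrier is preserved.

WCity, WhID → ShipDate, Qty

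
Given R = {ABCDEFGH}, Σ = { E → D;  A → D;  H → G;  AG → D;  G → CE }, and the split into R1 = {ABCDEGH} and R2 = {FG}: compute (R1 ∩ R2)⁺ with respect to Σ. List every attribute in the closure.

CDEG

R1 ∩ R2 = {G}.
G → CE applies, adding CE
E → D applies, adding D
Closure: {CDEG}.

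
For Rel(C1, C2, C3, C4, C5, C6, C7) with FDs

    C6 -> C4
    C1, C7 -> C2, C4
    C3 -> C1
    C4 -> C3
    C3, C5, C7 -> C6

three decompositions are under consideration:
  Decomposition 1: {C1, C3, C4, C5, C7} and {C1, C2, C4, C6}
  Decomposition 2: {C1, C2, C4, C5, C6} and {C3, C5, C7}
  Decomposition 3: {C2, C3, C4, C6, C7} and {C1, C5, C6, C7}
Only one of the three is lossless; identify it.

Decomposition 3

Decomposition 1: common = {C1, C4}, closure = {C1, C3, C4} → lossy.
Decomposition 2: common = {C5}, closure = {C5} → lossy.
Decomposition 3: common = {C6, C7}, closure = {C1, C2, C3, C4, C6, C7} → lossless.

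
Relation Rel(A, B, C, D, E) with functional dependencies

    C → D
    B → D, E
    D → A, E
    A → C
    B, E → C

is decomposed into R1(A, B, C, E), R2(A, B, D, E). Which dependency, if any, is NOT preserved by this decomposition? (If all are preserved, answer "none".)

C → D: restricted closure across fragments reaches D.
B → D, E lies within R2.
D → A, E lies within R2.
A → C lies within R1.
B, E → C lies within R1.
Every dependency is enforceable on the fragments, so the decomposition is dependency-preserving.

none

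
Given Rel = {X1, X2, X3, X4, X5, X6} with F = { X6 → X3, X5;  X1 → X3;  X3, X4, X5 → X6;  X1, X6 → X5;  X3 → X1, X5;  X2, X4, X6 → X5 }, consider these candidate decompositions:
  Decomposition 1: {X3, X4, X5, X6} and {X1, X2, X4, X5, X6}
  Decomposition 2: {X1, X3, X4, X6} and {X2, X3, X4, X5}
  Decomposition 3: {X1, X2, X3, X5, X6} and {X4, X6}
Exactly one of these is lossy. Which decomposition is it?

Decomposition 3

Decomposition 1: common = {X4, X5, X6}, closure = {X1, X3, X4, X5, X6} → lossless.
Decomposition 2: common = {X3, X4}, closure = {X1, X3, X4, X5, X6} → lossless.
Decomposition 3: common = {X6}, closure = {X1, X3, X5, X6} → lossy.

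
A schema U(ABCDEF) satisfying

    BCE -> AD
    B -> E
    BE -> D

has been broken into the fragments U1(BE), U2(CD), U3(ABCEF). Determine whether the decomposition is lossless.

No

Chase test. Columns are ABCDEF; row i has aⱼ where attribute j ∈ Ui, else bᵢⱼ.
Initial tableau (one row per fragment):
  row 1: b11 a2 b13 b14 a5 b16
  row 2: b21 b22 a3 a4 b25 b26
  row 3: a1 a2 a3 b34 a5 a6
Rows 1 and 3 agree on BE; apply BE→D and equate their D entries.
No row becomes fully distinguished — the join is lossy.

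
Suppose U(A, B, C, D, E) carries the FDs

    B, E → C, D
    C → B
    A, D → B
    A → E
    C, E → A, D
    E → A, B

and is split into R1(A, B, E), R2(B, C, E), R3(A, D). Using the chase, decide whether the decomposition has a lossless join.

Yes

Chase test. Columns are A, B, C, D, E; row i has aⱼ where attribute j ∈ Ri, else bᵢⱼ.
Initial tableau (one row per fragment):
  row 1: a1 a2 b13 b14 a5
  row 2: b21 a2 a3 b24 a5
  row 3: a1 b32 b33 a4 b35
Rows 1 and 2 agree on B, E; apply B, E→C, D and equate their C, D entries.
Rows 1 and 3 agree on A; apply A→E and equate their E entries.
Rows 1 and 2 agree on C, E; apply C, E→A, D and equate their A, D entries.
Rows 1 and 3 agree on E; apply E→A, B and equate their A, B entries.
Rows 1 and 3 agree on B, E; apply B, E→C, D and equate their C, D entries.
Row 1 is now all distinguished symbols — the join is lossless.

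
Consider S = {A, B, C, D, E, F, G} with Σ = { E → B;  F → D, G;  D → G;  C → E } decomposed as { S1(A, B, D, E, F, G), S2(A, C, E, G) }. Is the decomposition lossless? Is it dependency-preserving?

lossy but dependency-preserving

Lossless test: (A, E, G)⁺ = {A, B, E, G}, which is a superkey of neither fragment — lossy.
Dependency preservation: every FD's attributes lie within a single fragment, so each can be enforced locally — preserved.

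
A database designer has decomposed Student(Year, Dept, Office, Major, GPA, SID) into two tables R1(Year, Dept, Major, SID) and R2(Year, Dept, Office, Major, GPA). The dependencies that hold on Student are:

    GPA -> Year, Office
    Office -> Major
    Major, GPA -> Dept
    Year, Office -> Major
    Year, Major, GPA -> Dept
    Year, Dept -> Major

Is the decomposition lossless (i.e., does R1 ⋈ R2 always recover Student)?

No

Common attributes: R1 ∩ R2 = {Year, Dept, Major}.
No dependency enlarges {Year, Dept, Major}, so (Year, Dept, Major)⁺ = {Year, Dept, Major}.
The closure contains neither all of R1 = {Year, Dept, Major, SID} nor all of R2 = {Year, Dept, Office, Major, GPA}, so the common attributes are not a superkey of either fragment. The join is lossy.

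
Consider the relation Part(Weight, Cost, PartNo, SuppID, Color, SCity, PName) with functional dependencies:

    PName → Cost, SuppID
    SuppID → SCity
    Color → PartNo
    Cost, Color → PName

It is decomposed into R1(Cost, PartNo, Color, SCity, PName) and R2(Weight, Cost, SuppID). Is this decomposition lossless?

No

Common attributes: R1 ∩ R2 = {Cost}.
No dependency enlarges {Cost}, so (Cost)⁺ = {Cost}.
The closure contains neither all of R1 = {Cost, PartNo, Color, SCity, PName} nor all of R2 = {Weight, Cost, SuppID}, so the common attributes are not a superkey of either fragment. The join is lossy.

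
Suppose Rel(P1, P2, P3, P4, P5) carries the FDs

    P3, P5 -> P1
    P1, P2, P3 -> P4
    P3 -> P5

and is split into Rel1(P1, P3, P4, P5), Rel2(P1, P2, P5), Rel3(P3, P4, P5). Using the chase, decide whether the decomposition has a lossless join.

No

Chase test. Columns are P1, P2, P3, P4, P5; row i has aⱼ where attribute j ∈ Reli, else bᵢⱼ.
Initial tableau (one row per fragment):
  row 1: a1 b12 a3 a4 a5
  row 2: a1 a2 b23 b24 a5
  row 3: b31 b32 a3 a4 a5
Rows 1 and 3 agree on P3, P5; apply P3, P5→P1 and equate their P1 entries.
No row becomes fully distinguished — the join is lossy.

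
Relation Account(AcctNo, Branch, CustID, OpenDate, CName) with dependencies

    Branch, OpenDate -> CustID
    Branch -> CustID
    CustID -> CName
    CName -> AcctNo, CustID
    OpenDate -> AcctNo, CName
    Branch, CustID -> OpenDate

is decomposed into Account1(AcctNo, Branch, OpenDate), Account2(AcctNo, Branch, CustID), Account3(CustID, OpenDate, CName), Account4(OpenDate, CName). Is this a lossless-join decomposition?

Chase test. Columns are AcctNo, Branch, CustID, OpenDate, CName; row i has aⱼ where attribute j ∈ Accounti, else bᵢⱼ.
Initial tableau (one row per fragment):
  row 1: a1 a2 b13 a4 b15
  row 2: a1 a2 a3 b24 b25
  row 3: b31 b32 a3 a4 a5
  row 4: b41 b42 b43 a4 a5
Rows 1 and 2 agree on Branch; apply Branch→CustID and equate their CustID entries.
Rows 1 and 2 agree on CustID; apply CustID→CName and equate their CName entries.
Rows 1 and 3 agree on CustID; apply CustID→CName and equate their CName entries.
Rows 1 and 3 agree on CName; apply CName→AcctNo, CustID and equate their AcctNo, CustID entries.
Rows 1 and 4 agree on CName; apply CName→AcctNo, CustID and equate their AcctNo, CustID entries.
Rows 1 and 2 agree on Branch, CustID; apply Branch, CustID→OpenDate and equate their OpenDate entries.
Row 1 is now all distinguished symbols — the join is lossless.

Yes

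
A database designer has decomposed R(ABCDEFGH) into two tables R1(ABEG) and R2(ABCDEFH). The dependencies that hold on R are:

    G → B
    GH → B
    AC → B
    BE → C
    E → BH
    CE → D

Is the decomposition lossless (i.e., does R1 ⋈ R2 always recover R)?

Common attributes: R1 ∩ R2 = {ABE}.
Closure of {ABE}: BE → C applies, adding C; E → BH applies, adding H; CE → D applies, adding D. So (ABE)⁺ = {ABCDEH}.
The closure contains neither all of R1 = {ABEG} nor all of R2 = {ABCDEFH}, so the common attributes are not a superkey of either fragment. The join is lossy.

No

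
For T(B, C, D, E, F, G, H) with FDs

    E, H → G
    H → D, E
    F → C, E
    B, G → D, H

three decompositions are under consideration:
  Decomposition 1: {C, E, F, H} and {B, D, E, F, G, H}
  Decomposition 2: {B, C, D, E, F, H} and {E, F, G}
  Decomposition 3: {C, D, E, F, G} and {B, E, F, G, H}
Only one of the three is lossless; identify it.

Decomposition 1: common = {E, F, H}, closure = {C, D, E, F, G, H} → lossless.
Decomposition 2: common = {E, F}, closure = {C, E, F} → lossy.
Decomposition 3: common = {E, F, G}, closure = {C, E, F, G} → lossy.

Decomposition 1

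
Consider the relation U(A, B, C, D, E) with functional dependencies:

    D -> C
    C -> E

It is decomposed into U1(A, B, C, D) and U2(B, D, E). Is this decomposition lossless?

Yes

Common attributes: U1 ∩ U2 = {B, D}.
Closure of {B, D}: D → C applies, adding C; C → E applies, adding E. So (B, D)⁺ = {B, C, D, E}.
This closure contains every attribute of U2, so U1 ∩ U2 → U2. The join is lossless.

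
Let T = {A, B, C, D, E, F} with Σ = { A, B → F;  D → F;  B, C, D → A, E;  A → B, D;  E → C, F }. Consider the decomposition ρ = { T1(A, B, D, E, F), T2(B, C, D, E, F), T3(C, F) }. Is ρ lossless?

Yes

Chase test. Columns are A, B, C, D, E, F; row i has aⱼ where attribute j ∈ Ti, else bᵢⱼ.
Initial tableau (one row per fragment):
  row 1: a1 a2 b13 a4 a5 a6
  row 2: b21 a2 a3 a4 a5 a6
  row 3: b31 b32 a3 b34 b35 a6
Rows 1 and 2 agree on E; apply E→C, F and equate their C, F entries.
Rows 1 and 2 agree on B, C, D; apply B, C, D→A, E and equate their A, E entries.
Row 1 is now all distinguished symbols — the join is lossless.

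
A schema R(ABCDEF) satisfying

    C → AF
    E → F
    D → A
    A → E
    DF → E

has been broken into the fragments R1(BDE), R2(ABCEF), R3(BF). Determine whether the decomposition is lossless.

No

Chase test. Columns are ABCDEF; row i has aⱼ where attribute j ∈ Ri, else bᵢⱼ.
Initial tableau (one row per fragment):
  row 1: b11 a2 b13 a4 a5 b16
  row 2: a1 a2 a3 b24 a5 a6
  row 3: b31 a2 b33 b34 b35 a6
Rows 1 and 2 agree on E; apply E→F and equate their F entries.
No row becomes fully distinguished — the join is lossy.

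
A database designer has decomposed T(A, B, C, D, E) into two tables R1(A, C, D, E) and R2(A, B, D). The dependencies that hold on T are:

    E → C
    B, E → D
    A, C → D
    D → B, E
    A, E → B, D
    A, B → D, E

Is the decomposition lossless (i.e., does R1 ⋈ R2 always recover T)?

Yes

Common attributes: R1 ∩ R2 = {A, D}.
Closure of {A, D}: D → B, E applies, adding B, E; E → C applies, adding C. So (A, D)⁺ = {A, B, C, D, E}.
This closure contains every attribute of R1, so R1 ∩ R2 → R1. The join is lossless.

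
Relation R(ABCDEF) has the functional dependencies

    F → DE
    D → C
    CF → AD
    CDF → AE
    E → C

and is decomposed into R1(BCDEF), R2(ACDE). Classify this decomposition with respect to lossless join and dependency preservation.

lossy and not dependency-preserving

Lossless test: (CDE)⁺ = {CDE}, which is a superkey of neither fragment — lossy.
Dependency preservation: the restricted closure of {CF} across the fragments never reaches {AD}, so CF → AD cannot be enforced without a join — not preserved.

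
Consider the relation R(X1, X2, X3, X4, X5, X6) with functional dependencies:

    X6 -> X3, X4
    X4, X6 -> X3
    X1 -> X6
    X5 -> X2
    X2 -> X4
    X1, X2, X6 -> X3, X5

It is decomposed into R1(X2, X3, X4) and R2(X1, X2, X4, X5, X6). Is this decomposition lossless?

No

Common attributes: R1 ∩ R2 = {X2, X4}.
No dependency enlarges {X2, X4}, so (X2, X4)⁺ = {X2, X4}.
The closure contains neither all of R1 = {X2, X3, X4} nor all of R2 = {X1, X2, X4, X5, X6}, so the common attributes are not a superkey of either fragment. The join is lossy.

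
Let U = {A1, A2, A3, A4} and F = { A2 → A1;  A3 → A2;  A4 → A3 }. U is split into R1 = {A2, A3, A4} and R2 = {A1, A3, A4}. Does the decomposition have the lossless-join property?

Yes

Common attributes: R1 ∩ R2 = {A3, A4}.
Closure of {A3, A4}: A3 → A2 applies, adding A2; A2 → A1 applies, adding A1. So (A3, A4)⁺ = {A1, A2, A3, A4}.
This closure contains every attribute of R1, so R1 ∩ R2 → R1. The join is lossless.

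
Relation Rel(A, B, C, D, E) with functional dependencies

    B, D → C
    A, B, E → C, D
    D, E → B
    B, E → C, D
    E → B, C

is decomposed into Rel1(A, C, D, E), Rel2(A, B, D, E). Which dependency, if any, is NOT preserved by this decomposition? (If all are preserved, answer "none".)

Check B, D → C: no single fragment contains all of {B, C, D}, and the restricted closure of {B, D} across the fragments never reaches {C}.
A, B, E → C, D is preserved.
D, E → B is preserved.
B, E → C, D is preserved.
E → B, C is preserved.

B, D → C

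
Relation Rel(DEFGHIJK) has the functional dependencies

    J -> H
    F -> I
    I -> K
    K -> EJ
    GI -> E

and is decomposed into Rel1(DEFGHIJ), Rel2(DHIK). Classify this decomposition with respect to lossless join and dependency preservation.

Lossless test: (DHI)⁺ = {DEHIJK}, which contains all of one fragment — lossless.
Dependency preservation: the restricted closure of {K} across the fragments never reaches {EJ}, so K → EJ cannot be enforced without a join — not preserved.

lossless but not dependency-preserving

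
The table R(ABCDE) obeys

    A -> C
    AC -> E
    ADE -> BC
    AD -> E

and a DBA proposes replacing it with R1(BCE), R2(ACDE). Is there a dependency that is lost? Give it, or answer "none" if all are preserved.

Check ADE → BC: no single fragment contains all of {ABCDE}, and the restricted closure of {ADE} across the fragments never reaches {BC}.
A → C is preserved.
AC → E is preserved.
AD → E is preserved.

ADE -> BC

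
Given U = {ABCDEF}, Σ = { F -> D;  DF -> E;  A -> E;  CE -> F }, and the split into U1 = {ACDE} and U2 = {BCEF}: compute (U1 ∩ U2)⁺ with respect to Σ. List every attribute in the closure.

CDEF

U1 ∩ U2 = {CE}.
CE → F applies, adding F
F → D applies, adding D
Closure: {CDEF}.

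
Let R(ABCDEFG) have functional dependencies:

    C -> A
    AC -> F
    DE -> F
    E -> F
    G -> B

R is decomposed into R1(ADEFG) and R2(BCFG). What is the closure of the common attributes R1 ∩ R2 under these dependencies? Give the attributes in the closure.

R1 ∩ R2 = {FG}.
G → B applies, adding B
Closure: {BFG}.

BFG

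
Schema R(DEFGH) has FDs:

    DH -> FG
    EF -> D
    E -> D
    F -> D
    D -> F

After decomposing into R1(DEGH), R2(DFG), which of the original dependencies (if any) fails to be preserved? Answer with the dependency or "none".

none

DH → FG: restricted closure across fragments reaches FG.
EF → D: restricted closure across fragments reaches D.
E → D lies within R1.
F → D lies within R2.
D → F lies within R2.
Every dependency is enforceable on the fragments, so the decomposition is dependency-preserving.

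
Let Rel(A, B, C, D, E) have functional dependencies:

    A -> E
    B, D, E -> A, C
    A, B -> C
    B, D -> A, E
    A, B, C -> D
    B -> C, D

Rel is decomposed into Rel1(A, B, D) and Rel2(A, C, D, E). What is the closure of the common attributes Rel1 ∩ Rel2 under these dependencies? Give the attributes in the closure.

Rel1 ∩ Rel2 = {A, D}.
A → E applies, adding E
Closure: {A, D, E}.

A, D, E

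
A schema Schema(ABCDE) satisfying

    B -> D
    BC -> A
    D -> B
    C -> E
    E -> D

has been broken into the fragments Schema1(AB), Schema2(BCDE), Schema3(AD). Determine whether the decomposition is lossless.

Chase test. Columns are ABCDE; row i has aⱼ where attribute j ∈ Schemai, else bᵢⱼ.
Initial tableau (one row per fragment):
  row 1: a1 a2 b13 b14 b15
  row 2: b21 a2 a3 a4 a5
  row 3: a1 b32 b33 a4 b35
Rows 1 and 2 agree on B; apply B→D and equate their D entries.
Rows 1 and 3 agree on D; apply D→B and equate their B entries.
No row becomes fully distinguished — the join is lossy.

No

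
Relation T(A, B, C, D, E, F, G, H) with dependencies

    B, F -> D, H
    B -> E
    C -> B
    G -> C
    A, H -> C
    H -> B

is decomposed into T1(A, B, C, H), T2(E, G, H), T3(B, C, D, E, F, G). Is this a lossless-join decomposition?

No

Chase test. Columns are A, B, C, D, E, F, G, H; row i has aⱼ where attribute j ∈ Ti, else bᵢⱼ.
Initial tableau (one row per fragment):
  row 1: a1 a2 a3 b14 b15 b16 b17 a8
  row 2: b21 b22 b23 b24 a5 b26 a7 a8
  row 3: b31 a2 a3 a4 a5 a6 a7 b38
Rows 1 and 3 agree on B; apply B→E and equate their E entries.
Rows 2 and 3 agree on G; apply G→C and equate their C entries.
Rows 1 and 2 agree on H; apply H→B and equate their B entries.
No row becomes fully distinguished — the join is lossy.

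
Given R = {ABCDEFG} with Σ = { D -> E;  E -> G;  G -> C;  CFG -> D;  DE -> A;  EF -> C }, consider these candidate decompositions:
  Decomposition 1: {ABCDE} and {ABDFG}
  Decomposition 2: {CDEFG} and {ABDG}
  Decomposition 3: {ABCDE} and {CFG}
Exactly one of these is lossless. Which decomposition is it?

Decomposition 1

Decomposition 1: common = {ABD}, closure = {ABCDEG} → lossless.
Decomposition 2: common = {DG}, closure = {ACDEG} → lossy.
Decomposition 3: common = {C}, closure = {C} → lossy.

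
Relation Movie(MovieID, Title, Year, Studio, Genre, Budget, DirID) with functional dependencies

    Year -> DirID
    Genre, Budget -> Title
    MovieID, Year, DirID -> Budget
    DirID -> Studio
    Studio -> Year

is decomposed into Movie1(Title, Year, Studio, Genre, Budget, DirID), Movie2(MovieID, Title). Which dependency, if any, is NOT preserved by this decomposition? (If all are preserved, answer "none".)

Check MovieID, Year, DirID → Budget: no single fragment contains all of {MovieID, Year, Budget, DirID}, and the restricted closure of {MovieID, Year, DirID} across the fragments never reaches {Budget}.
Year → DirID is preserved.
Genre, Budget → Title is preserved.
DirID → Studio is preserved.
Studio → Year is preserved.

MovieID, Year, DirID -> Budget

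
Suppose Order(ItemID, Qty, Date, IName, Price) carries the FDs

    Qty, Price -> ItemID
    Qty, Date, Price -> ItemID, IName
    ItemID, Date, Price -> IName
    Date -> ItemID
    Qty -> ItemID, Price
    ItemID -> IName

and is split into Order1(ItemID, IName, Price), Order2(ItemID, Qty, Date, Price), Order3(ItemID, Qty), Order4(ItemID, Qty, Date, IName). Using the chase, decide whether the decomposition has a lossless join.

Chase test. Columns are ItemID, Qty, Date, IName, Price; row i has aⱼ where attribute j ∈ Orderi, else bᵢⱼ.
Initial tableau (one row per fragment):
  row 1: a1 b12 b13 a4 a5
  row 2: a1 a2 a3 b24 a5
  row 3: a1 a2 b33 b34 b35
  row 4: a1 a2 a3 a4 b45
Rows 2 and 3 agree on Qty; apply Qty→ItemID, Price and equate their ItemID, Price entries.
Rows 2 and 4 agree on Qty; apply Qty→ItemID, Price and equate their ItemID, Price entries.
Rows 1 and 2 agree on ItemID; apply ItemID→IName and equate their IName entries.
Rows 1 and 3 agree on ItemID; apply ItemID→IName and equate their IName entries.
Row 2 is now all distinguished symbols — the join is lossless.

Yes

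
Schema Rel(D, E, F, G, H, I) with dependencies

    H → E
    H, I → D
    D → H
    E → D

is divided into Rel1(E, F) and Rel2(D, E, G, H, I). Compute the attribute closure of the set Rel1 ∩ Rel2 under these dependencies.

Rel1 ∩ Rel2 = {E}.
E → D applies, adding D
D → H applies, adding H
Closure: {D, E, H}.

D, E, H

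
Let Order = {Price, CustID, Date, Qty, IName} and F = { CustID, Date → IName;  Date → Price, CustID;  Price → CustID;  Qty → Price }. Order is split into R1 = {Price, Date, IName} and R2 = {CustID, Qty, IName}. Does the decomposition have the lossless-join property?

No

Common attributes: R1 ∩ R2 = {IName}.
No dependency enlarges {IName}, so (IName)⁺ = {IName}.
The closure contains neither all of R1 = {Price, Date, IName} nor all of R2 = {CustID, Qty, IName}, so the common attributes are not a superkey of either fragment. The join is lossy.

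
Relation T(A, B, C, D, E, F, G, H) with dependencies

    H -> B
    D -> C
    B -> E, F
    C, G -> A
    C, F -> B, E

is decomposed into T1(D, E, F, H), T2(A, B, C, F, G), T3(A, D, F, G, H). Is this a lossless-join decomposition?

No

Chase test. Columns are A, B, C, D, E, F, G, H; row i has aⱼ where attribute j ∈ Ti, else bᵢⱼ.
Initial tableau (one row per fragment):
  row 1: b11 b12 b13 a4 a5 a6 b17 a8
  row 2: a1 a2 a3 b24 b25 a6 a7 b28
  row 3: a1 b32 b33 a4 b35 a6 a7 a8
Rows 1 and 3 agree on H; apply H→B and equate their B entries.
Rows 1 and 3 agree on D; apply D→C and equate their C entries.
Rows 1 and 3 agree on B; apply B→E, F and equate their E, F entries.
No row becomes fully distinguished — the join is lossy.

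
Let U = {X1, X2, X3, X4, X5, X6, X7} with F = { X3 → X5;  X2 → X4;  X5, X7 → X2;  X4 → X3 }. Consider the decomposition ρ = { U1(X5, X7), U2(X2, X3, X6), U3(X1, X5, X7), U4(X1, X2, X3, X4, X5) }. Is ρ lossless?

No

Chase test. Columns are X1, X2, X3, X4, X5, X6, X7; row i has aⱼ where attribute j ∈ Ui, else bᵢⱼ.
Initial tableau (one row per fragment):
  row 1: b11 b12 b13 b14 a5 b16 a7
  row 2: b21 a2 a3 b24 b25 a6 b27
  row 3: a1 b32 b33 b34 a5 b36 a7
  row 4: a1 a2 a3 a4 a5 b46 b47
Rows 2 and 4 agree on X3; apply X3→X5 and equate their X5 entries.
Rows 2 and 4 agree on X2; apply X2→X4 and equate their X4 entries.
Rows 1 and 3 agree on X5, X7; apply X5, X7→X2 and equate their X2 entries.
Rows 1 and 3 agree on X2; apply X2→X4 and equate their X4 entries.
Rows 1 and 3 agree on X4; apply X4→X3 and equate their X3 entries.
No row becomes fully distinguished — the join is lossy.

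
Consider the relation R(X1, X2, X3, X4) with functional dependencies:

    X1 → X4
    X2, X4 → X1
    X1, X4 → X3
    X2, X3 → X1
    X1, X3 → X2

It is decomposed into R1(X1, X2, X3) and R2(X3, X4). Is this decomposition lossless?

No

Common attributes: R1 ∩ R2 = {X3}.
No dependency enlarges {X3}, so (X3)⁺ = {X3}.
The closure contains neither all of R1 = {X1, X2, X3} nor all of R2 = {X3, X4}, so the common attributes are not a superkey of either fragment. The join is lossy.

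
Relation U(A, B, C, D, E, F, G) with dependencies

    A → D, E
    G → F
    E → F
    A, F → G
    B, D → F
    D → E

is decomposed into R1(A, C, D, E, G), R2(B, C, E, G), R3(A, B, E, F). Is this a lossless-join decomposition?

Chase test. Columns are A, B, C, D, E, F, G; row i has aⱼ where attribute j ∈ Ri, else bᵢⱼ.
Initial tableau (one row per fragment):
  row 1: a1 b12 a3 a4 a5 b16 a7
  row 2: b21 a2 a3 b24 a5 b26 a7
  row 3: a1 a2 b33 b34 a5 a6 b37
Rows 1 and 3 agree on A; apply A→D, E and equate their D, E entries.
Rows 1 and 2 agree on G; apply G→F and equate their F entries.
Rows 1 and 3 agree on E; apply E→F and equate their F entries.
Rows 1 and 3 agree on A, F; apply A, F→G and equate their G entries.
No row becomes fully distinguished — the join is lossy.

No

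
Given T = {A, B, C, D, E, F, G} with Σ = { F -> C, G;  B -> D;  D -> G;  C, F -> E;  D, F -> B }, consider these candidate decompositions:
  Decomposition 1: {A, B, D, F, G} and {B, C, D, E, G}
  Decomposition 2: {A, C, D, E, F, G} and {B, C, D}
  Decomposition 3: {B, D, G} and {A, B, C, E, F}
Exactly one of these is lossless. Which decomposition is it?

Decomposition 1: common = {B, D, G}, closure = {B, D, G} → lossy.
Decomposition 2: common = {C, D}, closure = {C, D, G} → lossy.
Decomposition 3: common = {B}, closure = {B, D, G} → lossless.

Decomposition 3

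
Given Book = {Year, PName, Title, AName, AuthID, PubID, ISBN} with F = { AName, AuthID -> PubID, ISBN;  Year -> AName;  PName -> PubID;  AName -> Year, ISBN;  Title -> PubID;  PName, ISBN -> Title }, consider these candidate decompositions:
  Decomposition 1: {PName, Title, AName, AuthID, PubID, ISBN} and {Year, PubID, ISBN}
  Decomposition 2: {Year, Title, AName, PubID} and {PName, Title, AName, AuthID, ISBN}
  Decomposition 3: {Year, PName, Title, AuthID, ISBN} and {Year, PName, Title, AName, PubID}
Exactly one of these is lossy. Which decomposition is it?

Decomposition 1

Decomposition 1: common = {PubID, ISBN}, closure = {PubID, ISBN} → lossy.
Decomposition 2: common = {Title, AName}, closure = {Year, Title, AName, PubID, ISBN} → lossless.
Decomposition 3: common = {Year, PName, Title}, closure = {Year, PName, Title, AName, PubID, ISBN} → lossless.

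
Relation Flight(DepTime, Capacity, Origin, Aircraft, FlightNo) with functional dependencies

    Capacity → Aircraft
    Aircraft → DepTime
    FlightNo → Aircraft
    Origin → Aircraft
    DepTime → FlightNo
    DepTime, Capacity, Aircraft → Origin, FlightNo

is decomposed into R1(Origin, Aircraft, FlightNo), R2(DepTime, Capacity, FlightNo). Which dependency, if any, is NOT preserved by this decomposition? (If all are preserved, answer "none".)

DepTime, Capacity, Aircraft → Origin, FlightNo

Check DepTime, Capacity, Aircraft → Origin, FlightNo: no single fragment contains all of {DepTime, Capacity, Origin, Aircraft, FlightNo}, and the restricted closure of {DepTime, Capacity, Aircraft} across the fragments never reaches {Origin, FlightNo}.
Capacity → Aircraft is preserved.
Aircraft → DepTime is preserved.
FlightNo → Aircraft is preserved.
Origin → Aircraft is preserved.
DepTime → FlightNo is preserved.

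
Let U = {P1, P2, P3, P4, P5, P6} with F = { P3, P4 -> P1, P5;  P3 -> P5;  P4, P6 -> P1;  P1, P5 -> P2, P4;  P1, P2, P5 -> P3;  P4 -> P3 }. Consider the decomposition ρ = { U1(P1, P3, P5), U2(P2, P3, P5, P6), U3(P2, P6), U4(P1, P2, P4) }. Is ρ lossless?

Chase test. Columns are P1, P2, P3, P4, P5, P6; row i has aⱼ where attribute j ∈ Ui, else bᵢⱼ.
Initial tableau (one row per fragment):
  row 1: a1 b12 a3 b14 a5 b16
  row 2: b21 a2 a3 b24 a5 a6
  row 3: b31 a2 b33 b34 b35 a6
  row 4: a1 a2 b43 a4 b45 b46
No row becomes fully distinguished — the join is lossy.

No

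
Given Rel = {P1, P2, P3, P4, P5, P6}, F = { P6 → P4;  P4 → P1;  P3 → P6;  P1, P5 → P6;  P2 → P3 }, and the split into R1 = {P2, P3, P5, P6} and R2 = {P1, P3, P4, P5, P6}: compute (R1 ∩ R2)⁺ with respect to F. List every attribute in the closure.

P1, P3, P4, P5, P6

R1 ∩ R2 = {P3, P5, P6}.
P6 → P4 applies, adding P4
P4 → P1 applies, adding P1
Closure: {P1, P3, P4, P5, P6}.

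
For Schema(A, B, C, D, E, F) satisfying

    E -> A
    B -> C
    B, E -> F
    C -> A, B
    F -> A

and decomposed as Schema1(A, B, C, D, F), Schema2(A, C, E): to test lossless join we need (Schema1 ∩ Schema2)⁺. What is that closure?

Schema1 ∩ Schema2 = {A, C}.
C → A, B applies, adding B
Closure: {A, B, C}.

A, B, C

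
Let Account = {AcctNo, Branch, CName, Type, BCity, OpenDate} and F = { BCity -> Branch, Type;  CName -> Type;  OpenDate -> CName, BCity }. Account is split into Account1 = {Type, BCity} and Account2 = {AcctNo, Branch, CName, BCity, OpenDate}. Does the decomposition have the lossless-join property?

Yes

Common attributes: Account1 ∩ Account2 = {BCity}.
Closure of {BCity}: BCity → Branch, Type applies, adding Branch, Type. So (BCity)⁺ = {Branch, Type, BCity}.
This closure contains every attribute of Account1, so Account1 ∩ Account2 → Account1. The join is lossless.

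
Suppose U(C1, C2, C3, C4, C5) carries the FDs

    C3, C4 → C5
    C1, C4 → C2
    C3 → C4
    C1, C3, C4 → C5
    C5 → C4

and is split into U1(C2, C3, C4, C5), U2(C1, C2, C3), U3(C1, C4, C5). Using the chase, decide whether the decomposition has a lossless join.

Yes

Chase test. Columns are C1, C2, C3, C4, C5; row i has aⱼ where attribute j ∈ Ui, else bᵢⱼ.
Initial tableau (one row per fragment):
  row 1: b11 a2 a3 a4 a5
  row 2: a1 a2 a3 b24 b25
  row 3: a1 b32 b33 a4 a5
Rows 1 and 2 agree on C3; apply C3→C4 and equate their C4 entries.
Rows 1 and 2 agree on C3, C4; apply C3, C4→C5 and equate their C5 entries.
Rows 2 and 3 agree on C1, C4; apply C1, C4→C2 and equate their C2 entries.
Row 2 is now all distinguished symbols — the join is lossless.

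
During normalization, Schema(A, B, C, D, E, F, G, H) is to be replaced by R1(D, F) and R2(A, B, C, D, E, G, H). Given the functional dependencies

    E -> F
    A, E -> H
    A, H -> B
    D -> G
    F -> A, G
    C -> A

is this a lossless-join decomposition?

Common attributes: R1 ∩ R2 = {D}.
Closure of {D}: D → G applies, adding G. So (D)⁺ = {D, G}.
The closure contains neither all of R1 = {D, F} nor all of R2 = {A, B, C, D, E, G, H}, so the common attributes are not a superkey of either fragment. The join is lossy.

No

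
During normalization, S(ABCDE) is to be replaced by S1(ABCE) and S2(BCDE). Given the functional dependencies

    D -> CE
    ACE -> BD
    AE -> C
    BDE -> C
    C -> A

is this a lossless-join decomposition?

Common attributes: S1 ∩ S2 = {BCE}.
Closure of {BCE}: C → A applies, adding A; ACE → BD applies, adding D. So (BCE)⁺ = {ABCDE}.
This closure contains every attribute of S1, so S1 ∩ S2 → S1. The join is lossless.

Yes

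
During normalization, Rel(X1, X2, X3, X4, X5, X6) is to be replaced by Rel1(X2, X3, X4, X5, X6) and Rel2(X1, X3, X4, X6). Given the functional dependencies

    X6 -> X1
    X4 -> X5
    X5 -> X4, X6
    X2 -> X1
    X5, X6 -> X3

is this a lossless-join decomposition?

Yes

Common attributes: Rel1 ∩ Rel2 = {X3, X4, X6}.
Closure of {X3, X4, X6}: X6 → X1 applies, adding X1; X4 → X5 applies, adding X5. So (X3, X4, X6)⁺ = {X1, X3, X4, X5, X6}.
This closure contains every attribute of Rel2, so Rel1 ∩ Rel2 → Rel2. The join is lossless.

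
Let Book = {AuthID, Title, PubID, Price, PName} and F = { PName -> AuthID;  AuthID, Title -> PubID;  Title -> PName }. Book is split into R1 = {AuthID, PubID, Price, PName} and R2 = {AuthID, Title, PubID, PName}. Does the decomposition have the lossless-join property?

Common attributes: R1 ∩ R2 = {AuthID, PubID, PName}.
No dependency enlarges {AuthID, PubID, PName}, so (AuthID, PubID, PName)⁺ = {AuthID, PubID, PName}.
The closure contains neither all of R1 = {AuthID, PubID, Price, PName} nor all of R2 = {AuthID, Title, PubID, PName}, so the common attributes are not a superkey of either fragment. The join is lossy.

No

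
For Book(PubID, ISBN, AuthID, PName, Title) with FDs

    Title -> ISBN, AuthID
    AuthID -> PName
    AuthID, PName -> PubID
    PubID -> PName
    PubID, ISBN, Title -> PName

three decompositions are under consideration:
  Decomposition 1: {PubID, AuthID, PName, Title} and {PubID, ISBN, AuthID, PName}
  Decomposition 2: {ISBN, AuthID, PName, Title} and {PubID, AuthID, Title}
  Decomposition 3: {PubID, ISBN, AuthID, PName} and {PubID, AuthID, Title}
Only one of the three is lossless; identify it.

Decomposition 2

Decomposition 1: common = {PubID, AuthID, PName}, closure = {PubID, AuthID, PName} → lossy.
Decomposition 2: common = {AuthID, Title}, closure = {PubID, ISBN, AuthID, PName, Title} → lossless.
Decomposition 3: common = {PubID, AuthID}, closure = {PubID, AuthID, PName} → lossy.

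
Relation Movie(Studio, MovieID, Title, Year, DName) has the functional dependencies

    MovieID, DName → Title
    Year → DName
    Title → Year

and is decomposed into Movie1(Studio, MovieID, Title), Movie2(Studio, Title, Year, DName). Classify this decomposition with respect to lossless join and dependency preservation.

lossless but not dependency-preserving

Lossless test: (Studio, Title)⁺ = {Studio, Title, Year, DName}, which contains all of one fragment — lossless.
Dependency preservation: the restricted closure of {MovieID, DName} across the fragments never reaches {Title}, so MovieID, DName → Title cannot be enforced without a join — not preserved.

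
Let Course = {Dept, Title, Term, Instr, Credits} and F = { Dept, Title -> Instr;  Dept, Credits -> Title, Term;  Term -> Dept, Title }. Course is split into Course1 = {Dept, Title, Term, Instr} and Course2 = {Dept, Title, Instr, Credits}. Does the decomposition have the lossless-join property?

No

Common attributes: Course1 ∩ Course2 = {Dept, Title, Instr}.
No dependency enlarges {Dept, Title, Instr}, so (Dept, Title, Instr)⁺ = {Dept, Title, Instr}.
The closure contains neither all of Course1 = {Dept, Title, Term, Instr} nor all of Course2 = {Dept, Title, Instr, Credits}, so the common attributes are not a superkey of either fragment. The join is lossy.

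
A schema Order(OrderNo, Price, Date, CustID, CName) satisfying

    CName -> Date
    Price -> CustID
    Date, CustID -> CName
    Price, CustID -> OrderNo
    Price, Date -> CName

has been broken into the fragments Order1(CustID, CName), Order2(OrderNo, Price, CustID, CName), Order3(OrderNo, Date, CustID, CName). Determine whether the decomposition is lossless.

Yes

Chase test. Columns are OrderNo, Price, Date, CustID, CName; row i has aⱼ where attribute j ∈ Orderi, else bᵢⱼ.
Initial tableau (one row per fragment):
  row 1: b11 b12 b13 a4 a5
  row 2: a1 a2 b23 a4 a5
  row 3: a1 b32 a3 a4 a5
Rows 1 and 2 agree on CName; apply CName→Date and equate their Date entries.
Rows 1 and 3 agree on CName; apply CName→Date and equate their Date entries.
Row 2 is now all distinguished symbols — the join is lossless.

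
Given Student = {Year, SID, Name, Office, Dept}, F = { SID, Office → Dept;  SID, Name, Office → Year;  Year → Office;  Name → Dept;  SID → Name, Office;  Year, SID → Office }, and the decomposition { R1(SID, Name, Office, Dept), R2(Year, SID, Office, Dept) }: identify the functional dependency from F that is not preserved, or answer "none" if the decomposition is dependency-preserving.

none

SID, Office → Dept lies within R1.
SID, Name, Office → Year: restricted closure across fragments reaches Year.
Year → Office lies within R2.
Name → Dept lies within R1.
SID → Name, Office lies within R1.
Year, SID → Office lies within R2.
Every dependency is enforceable on the fragments, so the decomposition is dependency-preserving.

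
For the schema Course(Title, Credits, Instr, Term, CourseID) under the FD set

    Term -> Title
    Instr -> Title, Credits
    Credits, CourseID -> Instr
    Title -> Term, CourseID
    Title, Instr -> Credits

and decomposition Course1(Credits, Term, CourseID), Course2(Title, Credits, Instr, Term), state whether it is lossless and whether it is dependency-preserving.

lossless and dependency-preserving

Lossless test: (Credits, Term)⁺ = {Title, Credits, Instr, Term, CourseID}, which contains all of one fragment — lossless.
Dependency preservation: Credits, CourseID → Instr; Title → Term, CourseID are not contained in any single fragment, but the restricted closure of each left-hand side across the fragments still reaches the right-hand side; the remaining FDs each lie inside some fragment. All dependencies are preserved.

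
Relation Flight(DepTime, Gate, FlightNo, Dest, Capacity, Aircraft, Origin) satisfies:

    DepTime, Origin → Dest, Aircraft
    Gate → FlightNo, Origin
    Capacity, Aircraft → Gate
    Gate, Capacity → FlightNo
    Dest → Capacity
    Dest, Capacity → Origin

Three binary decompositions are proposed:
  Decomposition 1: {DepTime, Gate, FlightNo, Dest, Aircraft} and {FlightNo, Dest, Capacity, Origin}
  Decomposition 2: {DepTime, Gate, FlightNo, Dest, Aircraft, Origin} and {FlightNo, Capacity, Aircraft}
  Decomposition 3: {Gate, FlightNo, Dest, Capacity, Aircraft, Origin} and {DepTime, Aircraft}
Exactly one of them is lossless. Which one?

Decomposition 1: common = {FlightNo, Dest}, closure = {FlightNo, Dest, Capacity, Origin} → lossless.
Decomposition 2: common = {FlightNo, Aircraft}, closure = {FlightNo, Aircraft} → lossy.
Decomposition 3: common = {Aircraft}, closure = {Aircraft} → lossy.

Decomposition 1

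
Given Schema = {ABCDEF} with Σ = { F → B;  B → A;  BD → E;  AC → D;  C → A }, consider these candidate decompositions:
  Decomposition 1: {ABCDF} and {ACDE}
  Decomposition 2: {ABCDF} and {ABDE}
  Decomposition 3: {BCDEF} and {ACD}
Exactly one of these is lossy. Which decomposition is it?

Decomposition 1: common = {ACD}, closure = {ACD} → lossy.
Decomposition 2: common = {ABD}, closure = {ABDE} → lossless.
Decomposition 3: common = {CD}, closure = {ACD} → lossless.

Decomposition 1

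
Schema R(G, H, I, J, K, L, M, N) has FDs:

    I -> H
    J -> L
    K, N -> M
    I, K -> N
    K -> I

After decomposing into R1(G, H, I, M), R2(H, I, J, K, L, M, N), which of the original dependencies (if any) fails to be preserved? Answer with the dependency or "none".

I → H lies within R1.
J → L lies within R2.
K, N → M lies within R2.
I, K → N lies within R2.
K → I lies within R2.
Every dependency is enforceable on the fragments, so the decomposition is dependency-preserving.

none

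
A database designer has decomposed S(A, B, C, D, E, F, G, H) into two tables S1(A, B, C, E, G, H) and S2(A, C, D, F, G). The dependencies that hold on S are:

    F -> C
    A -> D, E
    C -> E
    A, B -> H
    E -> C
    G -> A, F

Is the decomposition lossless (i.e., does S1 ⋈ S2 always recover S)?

Common attributes: S1 ∩ S2 = {A, C, G}.
Closure of {A, C, G}: A → D, E applies, adding D, E; G → A, F applies, adding F. So (A, C, G)⁺ = {A, C, D, E, F, G}.
This closure contains every attribute of S2, so S1 ∩ S2 → S2. The join is lossless.

Yes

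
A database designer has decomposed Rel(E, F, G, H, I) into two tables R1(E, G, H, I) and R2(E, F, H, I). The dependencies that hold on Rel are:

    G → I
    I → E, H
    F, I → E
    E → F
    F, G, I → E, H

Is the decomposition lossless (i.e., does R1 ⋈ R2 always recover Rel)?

Yes

Common attributes: R1 ∩ R2 = {E, H, I}.
Closure of {E, H, I}: E → F applies, adding F. So (E, H, I)⁺ = {E, F, H, I}.
This closure contains every attribute of R2, so R1 ∩ R2 → R2. The join is lossless.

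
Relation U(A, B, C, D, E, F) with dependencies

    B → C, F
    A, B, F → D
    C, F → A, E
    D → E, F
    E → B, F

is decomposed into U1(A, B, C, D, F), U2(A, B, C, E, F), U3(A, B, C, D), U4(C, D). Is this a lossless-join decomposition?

Chase test. Columns are A, B, C, D, E, F; row i has aⱼ where attribute j ∈ Ui, else bᵢⱼ.
Initial tableau (one row per fragment):
  row 1: a1 a2 a3 a4 b15 a6
  row 2: a1 a2 a3 b24 a5 a6
  row 3: a1 a2 a3 a4 b35 b36
  row 4: b41 b42 a3 a4 b45 b46
Rows 1 and 3 agree on B; apply B→C, F and equate their C, F entries.
Rows 1 and 2 agree on A, B, F; apply A, B, F→D and equate their D entries.
Rows 1 and 2 agree on C, F; apply C, F→A, E and equate their A, E entries.
Rows 1 and 3 agree on C, F; apply C, F→A, E and equate their A, E entries.
Rows 1 and 4 agree on D; apply D→E, F and equate their E, F entries.
Rows 1 and 4 agree on E; apply E→B, F and equate their B, F entries.
Rows 1 and 4 agree on C, F; apply C, F→A, E and equate their A, E entries.
Row 1 is now all distinguished symbols — the join is lossless.

Yes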